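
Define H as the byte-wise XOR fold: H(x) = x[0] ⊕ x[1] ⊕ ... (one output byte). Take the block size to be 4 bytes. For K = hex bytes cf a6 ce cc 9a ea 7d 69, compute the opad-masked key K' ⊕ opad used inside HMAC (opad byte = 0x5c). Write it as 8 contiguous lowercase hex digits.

535c5c5c

Key hex bytes cf a6 ce cc 9a ea 7d 69 is 8 bytes > B = 4, so hash it first: H(key) = 0f, then zero-pad to 4 bytes: K' = 0f 00 00 00.
XOR each byte with 0x5c: 0f⊕5c=53, 00⊕5c=5c, 00⊕5c=5c, 00⊕5c=5c.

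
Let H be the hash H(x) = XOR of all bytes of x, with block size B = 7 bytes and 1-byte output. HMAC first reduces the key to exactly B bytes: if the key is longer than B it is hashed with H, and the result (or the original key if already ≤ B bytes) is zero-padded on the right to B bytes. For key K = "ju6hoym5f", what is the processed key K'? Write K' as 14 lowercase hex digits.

|K| = 9 > B = 7, so first hash the key.
H(K): XOR 6a⊕75⊕36⊕68⊕6f⊕79⊕6d⊕35⊕66 = 69.
Zero-pad H(K) = 69 to 7 bytes: K' = 69 00 00 00 00 00 00.

69000000000000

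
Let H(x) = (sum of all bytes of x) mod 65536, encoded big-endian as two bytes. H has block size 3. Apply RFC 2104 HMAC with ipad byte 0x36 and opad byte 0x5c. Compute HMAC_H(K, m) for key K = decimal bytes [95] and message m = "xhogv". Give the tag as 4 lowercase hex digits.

Key decimal bytes [95] = 5f is 1 byte ≤ B = 3; zero-pad to 3 bytes: K' = 5f 00 00.
K' ⊕ ipad = 69 36 36.  K' ⊕ opad = 03 5c 5c.
Inner input = (K'⊕ipad) ∥ m = 69 36 36 ∥ 78 68 6f 67 76.
Inner hash: sum = 105+54+54+120+104+111+103+118 = 769 → 03 01.
Outer input = (K'⊕opad) ∥ inner = 03 5c 5c ∥ 03 01.
Outer hash (tag): sum = 3+92+92+3+1 = 191 → 00 bf.

00bf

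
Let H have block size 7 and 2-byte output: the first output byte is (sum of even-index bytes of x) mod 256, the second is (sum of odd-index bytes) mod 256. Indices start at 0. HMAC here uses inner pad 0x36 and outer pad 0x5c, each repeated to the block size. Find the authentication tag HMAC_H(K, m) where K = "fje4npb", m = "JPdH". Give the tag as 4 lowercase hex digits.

Key "fje4npb" = 66 6a 65 34 6e 70 62 is exactly B = 7 bytes: K' = 66 6a 65 34 6e 70 62.
K' ⊕ ipad = 50 5c 53 02 58 46 54.  K' ⊕ opad = 3a 36 39 68 32 2c 3e.
Inner input = (K'⊕ipad) ∥ m = 50 5c 53 02 58 46 54 ∥ 4a 50 64 48.
Inner hash: even-index sum = 487 mod 256 = 231; odd-index sum = 338 mod 256 = 82 → e7 52.
Outer input = (K'⊕opad) ∥ inner = 3a 36 39 68 32 2c 3e ∥ e7 52.
Outer hash (tag): even-index sum = 309 mod 256 = 53; odd-index sum = 433 mod 256 = 177 → 35 b1.

35b1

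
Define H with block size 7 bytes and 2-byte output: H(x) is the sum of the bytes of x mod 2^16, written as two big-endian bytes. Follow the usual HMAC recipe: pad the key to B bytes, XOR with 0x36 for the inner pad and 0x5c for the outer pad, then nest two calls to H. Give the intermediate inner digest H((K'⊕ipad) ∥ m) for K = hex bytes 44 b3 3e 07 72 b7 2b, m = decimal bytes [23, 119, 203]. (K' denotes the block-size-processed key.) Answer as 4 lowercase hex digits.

036b

Key hex bytes 44 b3 3e 07 72 b7 2b is exactly B = 7 bytes: K' = 44 b3 3e 07 72 b7 2b.
K' ⊕ ipad = 72 85 08 31 44 81 1d.
Inner input = 72 85 08 31 44 81 1d ∥ 17 77 cb.
Inner hash: sum = 114+133+8+49+68+129+29+23+119+203 = 875 → 03 6b.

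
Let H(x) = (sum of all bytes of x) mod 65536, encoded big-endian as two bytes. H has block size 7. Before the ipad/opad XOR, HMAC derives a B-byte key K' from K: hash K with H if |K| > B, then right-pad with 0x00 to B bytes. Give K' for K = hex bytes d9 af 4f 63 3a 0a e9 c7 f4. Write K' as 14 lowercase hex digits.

|K| = 9 > B = 7, so first hash the key.
H(K): sum = 217+175+79+99+58+10+233+199+244 = 1314 → 05 22.
Zero-pad H(K) = 05 22 to 7 bytes: K' = 05 22 00 00 00 00 00.

05220000000000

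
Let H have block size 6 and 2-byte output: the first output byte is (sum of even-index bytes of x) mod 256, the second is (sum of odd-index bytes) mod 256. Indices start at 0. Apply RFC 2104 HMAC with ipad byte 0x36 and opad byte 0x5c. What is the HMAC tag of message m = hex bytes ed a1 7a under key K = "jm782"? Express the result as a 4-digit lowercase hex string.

d731

Key "jm782" = 6a 6d 37 38 32 is 5 bytes ≤ B = 6; zero-pad to 6 bytes: K' = 6a 6d 37 38 32 00.
K' ⊕ ipad = 5c 5b 01 0e 04 36.  K' ⊕ opad = 36 31 6b 64 6e 5c.
Inner input = (K'⊕ipad) ∥ m = 5c 5b 01 0e 04 36 ∥ ed a1 7a.
Inner hash: even-index sum = 456 mod 256 = 200; odd-index sum = 320 mod 256 = 64 → c8 40.
Outer input = (K'⊕opad) ∥ inner = 36 31 6b 64 6e 5c ∥ c8 40.
Outer hash (tag): even-index sum = 471 mod 256 = 215; odd-index sum = 305 mod 256 = 49 → d7 31.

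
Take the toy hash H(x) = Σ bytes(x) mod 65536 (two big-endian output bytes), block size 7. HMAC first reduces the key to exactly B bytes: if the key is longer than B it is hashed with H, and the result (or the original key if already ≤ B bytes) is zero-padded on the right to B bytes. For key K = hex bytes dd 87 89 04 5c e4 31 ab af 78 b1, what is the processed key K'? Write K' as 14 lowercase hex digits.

05e50000000000

|K| = 11 > B = 7, so first hash the key.
H(K): sum = 221+135+137+4+92+228+49+171+175+120+177 = 1509 → 05 e5.
Zero-pad H(K) = 05 e5 to 7 bytes: K' = 05 e5 00 00 00 00 00.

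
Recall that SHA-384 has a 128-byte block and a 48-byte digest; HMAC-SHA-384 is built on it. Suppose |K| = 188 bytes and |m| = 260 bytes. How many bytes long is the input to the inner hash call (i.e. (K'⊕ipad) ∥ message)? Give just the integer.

Key is 188 > 128 bytes, so it is hashed to 48 bytes then zero-padded to 128: |K'| = 128.
Inner input = (K'⊕ipad) ∥ m → 128 + 260 = 388 bytes.

388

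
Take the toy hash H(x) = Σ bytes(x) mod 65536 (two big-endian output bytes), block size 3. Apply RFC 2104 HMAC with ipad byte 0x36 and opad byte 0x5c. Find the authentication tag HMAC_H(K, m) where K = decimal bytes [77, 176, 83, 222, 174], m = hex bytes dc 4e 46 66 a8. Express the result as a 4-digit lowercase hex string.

020f

Key decimal bytes [77, 176, 83, 222, 174] = 4d b0 53 de ae is 5 bytes > B = 3, so hash it first: H(key) = 02 dc, then zero-pad to 3 bytes: K' = 02 dc 00.
K' ⊕ ipad = 34 ea 36.  K' ⊕ opad = 5e 80 5c.
Inner input = (K'⊕ipad) ∥ m = 34 ea 36 ∥ dc 4e 46 66 a8.
Inner hash: sum = 52+234+54+220+78+70+102+168 = 978 → 03 d2.
Outer input = (K'⊕opad) ∥ inner = 5e 80 5c ∥ 03 d2.
Outer hash (tag): sum = 94+128+92+3+210 = 527 → 02 0f.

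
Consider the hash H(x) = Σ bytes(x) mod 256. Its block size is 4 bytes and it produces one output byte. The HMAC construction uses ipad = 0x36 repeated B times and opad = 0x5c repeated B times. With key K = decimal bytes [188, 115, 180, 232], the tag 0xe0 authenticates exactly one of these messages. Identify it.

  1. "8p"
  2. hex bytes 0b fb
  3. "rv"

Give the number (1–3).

2

Key decimal bytes [188, 115, 180, 232] = bc 73 b4 e8 is exactly B = 4 bytes: K' = bc 73 b4 e8.
K' ⊕ ipad = 8a 45 82 de; K' ⊕ opad = e0 2f e8 b4.
m1: inner = H(8a 45 82 de 38 70) = d7; tag = H(e0 2f e8 b4 d7) = 82
m2: inner = H(8a 45 82 de 0b fb) = 35; tag = H(e0 2f e8 b4 35) = e0 ← matches
m3: inner = H(8a 45 82 de 72 76) = 17; tag = H(e0 2f e8 b4 17) = c2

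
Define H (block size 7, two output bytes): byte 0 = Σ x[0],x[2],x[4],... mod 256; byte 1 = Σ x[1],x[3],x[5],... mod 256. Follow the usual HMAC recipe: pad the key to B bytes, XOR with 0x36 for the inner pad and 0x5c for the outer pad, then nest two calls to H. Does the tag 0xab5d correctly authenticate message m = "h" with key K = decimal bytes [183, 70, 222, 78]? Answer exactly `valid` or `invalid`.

Key decimal bytes [183, 70, 222, 78] = b7 46 de 4e is 4 bytes ≤ B = 7; zero-pad to 7 bytes: K' = b7 46 de 4e 00 00 00.
K' ⊕ ipad = 81 70 e8 78 36 36 36; K' ⊕ opad = eb 1a 82 12 5c 5c 5c.
Inner hash: even-index sum = 469 mod 256 = 213; odd-index sum = 390 mod 256 = 134 → d5 86.
Outer hash (recomputed tag): even-index sum = 683 mod 256 = 171; odd-index sum = 349 mod 256 = 93 → ab 5d.
Recomputed tag = ab5d; claimed = ab5d → match.

valid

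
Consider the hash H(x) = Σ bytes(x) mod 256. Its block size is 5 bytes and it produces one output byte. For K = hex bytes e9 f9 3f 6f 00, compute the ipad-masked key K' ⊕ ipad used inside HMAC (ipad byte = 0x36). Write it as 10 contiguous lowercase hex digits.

dfcf095936

Key hex bytes e9 f9 3f 6f 00 is exactly B = 5 bytes: K' = e9 f9 3f 6f 00.
XOR each byte with 0x36: e9⊕36=df, f9⊕36=cf, 3f⊕36=09, 6f⊕36=59, 00⊕36=36.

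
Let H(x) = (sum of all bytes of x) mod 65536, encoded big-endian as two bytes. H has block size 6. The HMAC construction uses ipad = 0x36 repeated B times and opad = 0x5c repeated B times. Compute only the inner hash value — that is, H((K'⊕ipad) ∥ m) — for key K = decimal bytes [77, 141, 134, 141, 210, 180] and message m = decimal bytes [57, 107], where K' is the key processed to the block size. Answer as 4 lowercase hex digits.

04ab

Key decimal bytes [77, 141, 134, 141, 210, 180] = 4d 8d 86 8d d2 b4 is exactly B = 6 bytes: K' = 4d 8d 86 8d d2 b4.
K' ⊕ ipad = 7b bb b0 bb e4 82.
Inner input = 7b bb b0 bb e4 82 ∥ 39 6b.
Inner hash: sum = 123+187+176+187+228+130+57+107 = 1195 → 04 ab.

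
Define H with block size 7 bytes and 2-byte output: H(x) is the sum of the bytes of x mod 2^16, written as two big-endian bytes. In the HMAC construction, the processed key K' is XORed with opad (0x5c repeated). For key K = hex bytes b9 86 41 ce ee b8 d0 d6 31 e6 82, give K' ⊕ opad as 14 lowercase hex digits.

Key hex bytes b9 86 41 ce ee b8 d0 d6 31 e6 82 is 11 bytes > B = 7, so hash it first: H(key) = 07 33, then zero-pad to 7 bytes: K' = 07 33 00 00 00 00 00.
XOR each byte with 0x5c: 07⊕5c=5b, 33⊕5c=6f, 00⊕5c=5c, 00⊕5c=5c, 00⊕5c=5c, 00⊕5c=5c, 00⊕5c=5c.

5b6f5c5c5c5c5c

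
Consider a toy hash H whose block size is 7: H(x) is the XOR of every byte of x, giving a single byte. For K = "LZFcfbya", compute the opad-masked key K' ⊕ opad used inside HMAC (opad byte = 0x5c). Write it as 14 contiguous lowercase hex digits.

Key "LZFcfbya" = 4c 5a 46 63 66 62 79 61 is 8 bytes > B = 7, so hash it first: H(key) = 2f, then zero-pad to 7 bytes: K' = 2f 00 00 00 00 00 00.
XOR each byte with 0x5c: 2f⊕5c=73, 00⊕5c=5c, 00⊕5c=5c, 00⊕5c=5c, 00⊕5c=5c, 00⊕5c=5c, 00⊕5c=5c.

735c5c5c5c5c5c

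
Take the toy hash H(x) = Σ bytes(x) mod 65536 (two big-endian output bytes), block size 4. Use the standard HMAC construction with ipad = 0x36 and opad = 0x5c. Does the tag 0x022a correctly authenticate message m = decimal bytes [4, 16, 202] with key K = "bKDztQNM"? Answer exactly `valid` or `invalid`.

valid

Key "bKDztQNM" = 62 4b 44 7a 74 51 4e 4d is 8 bytes > B = 4, so hash it first: H(key) = 02 cb, then zero-pad to 4 bytes: K' = 02 cb 00 00.
K' ⊕ ipad = 34 fd 36 36; K' ⊕ opad = 5e 97 5c 5c.
Inner hash: sum = 52+253+54+54+4+16+202 = 635 → 02 7b.
Outer hash (recomputed tag): sum = 94+151+92+92+2+123 = 554 → 02 2a.
Recomputed tag = 022a; claimed = 022a → match.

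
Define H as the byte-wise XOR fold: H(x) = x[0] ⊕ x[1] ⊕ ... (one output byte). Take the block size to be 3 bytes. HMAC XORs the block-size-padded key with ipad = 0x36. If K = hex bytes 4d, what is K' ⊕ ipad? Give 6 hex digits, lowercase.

Key hex bytes 4d is 1 byte ≤ B = 3; zero-pad to 3 bytes: K' = 4d 00 00.
XOR each byte with 0x36: 4d⊕36=7b, 00⊕36=36, 00⊕36=36.

7b3636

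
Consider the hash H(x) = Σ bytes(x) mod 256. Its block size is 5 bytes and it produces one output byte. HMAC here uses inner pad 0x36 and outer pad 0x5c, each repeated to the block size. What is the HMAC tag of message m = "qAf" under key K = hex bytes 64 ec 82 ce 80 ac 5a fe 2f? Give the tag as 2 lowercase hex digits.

Key hex bytes 64 ec 82 ce 80 ac 5a fe 2f is 9 bytes > B = 5, so hash it first: H(key) = 53, then zero-pad to 5 bytes: K' = 53 00 00 00 00.
K' ⊕ ipad = 65 36 36 36 36.  K' ⊕ opad = 0f 5c 5c 5c 5c.
Inner input = (K'⊕ipad) ∥ m = 65 36 36 36 36 ∥ 71 41 66.
Inner hash: sum = 101+54+54+54+54+113+65+102 = 597; mod 256 = 85 → 55.
Outer input = (K'⊕opad) ∥ inner = 0f 5c 5c 5c 5c ∥ 55.
Outer hash (tag): sum = 15+92+92+92+92+85 = 468; mod 256 = 212 → d4.

d4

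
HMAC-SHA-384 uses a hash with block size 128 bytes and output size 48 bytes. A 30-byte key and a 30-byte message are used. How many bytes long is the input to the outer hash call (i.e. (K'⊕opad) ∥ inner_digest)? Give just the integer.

176

Key is 30 ≤ 128 bytes, zero-padded: |K'| = 128.
Outer input = (K'⊕opad) ∥ H(inner) → 128 + 48 = 176 bytes.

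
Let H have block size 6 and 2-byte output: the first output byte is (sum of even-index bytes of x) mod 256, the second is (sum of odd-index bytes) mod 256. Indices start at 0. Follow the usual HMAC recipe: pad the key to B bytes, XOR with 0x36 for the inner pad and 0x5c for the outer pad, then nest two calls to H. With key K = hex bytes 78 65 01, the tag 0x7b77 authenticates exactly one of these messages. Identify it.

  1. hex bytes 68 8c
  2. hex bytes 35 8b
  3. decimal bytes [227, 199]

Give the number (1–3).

Key hex bytes 78 65 01 is 3 bytes ≤ B = 6; zero-pad to 6 bytes: K' = 78 65 01 00 00 00.
K' ⊕ ipad = 4e 53 37 36 36 36; K' ⊕ opad = 24 39 5d 5c 5c 5c.
m1: inner = H(4e 53 37 36 36 36 68 8c) = 23 4b; tag = H(24 39 5d 5c 5c 5c 23 4b) = 003c
m2: inner = H(4e 53 37 36 36 36 35 8b) = f0 4a; tag = H(24 39 5d 5c 5c 5c f0 4a) = cd3b
m3: inner = H(4e 53 37 36 36 36 e3 c7) = 9e 86; tag = H(24 39 5d 5c 5c 5c 9e 86) = 7b77 ← matches

3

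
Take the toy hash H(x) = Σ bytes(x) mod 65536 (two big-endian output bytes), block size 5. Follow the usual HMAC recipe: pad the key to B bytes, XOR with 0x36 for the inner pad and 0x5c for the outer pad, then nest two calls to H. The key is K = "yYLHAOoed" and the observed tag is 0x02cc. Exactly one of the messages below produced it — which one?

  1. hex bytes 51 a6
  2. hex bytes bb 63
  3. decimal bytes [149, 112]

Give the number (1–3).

Key "yYLHAOoed" = 79 59 4c 48 41 4f 6f 65 64 is 9 bytes > B = 5, so hash it first: H(key) = 03 2e, then zero-pad to 5 bytes: K' = 03 2e 00 00 00.
K' ⊕ ipad = 35 18 36 36 36; K' ⊕ opad = 5f 72 5c 5c 5c.
m1: inner = H(35 18 36 36 36 51 a6) = 01 e6; tag = H(5f 72 5c 5c 5c 01 e6) = 02cc ← matches
m2: inner = H(35 18 36 36 36 bb 63) = 02 0d; tag = H(5f 72 5c 5c 5c 02 0d) = 01f4
m3: inner = H(35 18 36 36 36 95 70) = 01 f4; tag = H(5f 72 5c 5c 5c 01 f4) = 02da

1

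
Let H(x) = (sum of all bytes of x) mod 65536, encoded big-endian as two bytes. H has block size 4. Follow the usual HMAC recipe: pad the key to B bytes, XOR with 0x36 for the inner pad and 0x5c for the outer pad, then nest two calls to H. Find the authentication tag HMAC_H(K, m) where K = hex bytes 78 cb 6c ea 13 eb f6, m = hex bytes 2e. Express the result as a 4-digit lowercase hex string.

0269

Key hex bytes 78 cb 6c ea 13 eb f6 is 7 bytes > B = 4, so hash it first: H(key) = 04 8d, then zero-pad to 4 bytes: K' = 04 8d 00 00.
K' ⊕ ipad = 32 bb 36 36.  K' ⊕ opad = 58 d1 5c 5c.
Inner input = (K'⊕ipad) ∥ m = 32 bb 36 36 ∥ 2e.
Inner hash: sum = 50+187+54+54+46 = 391 → 01 87.
Outer input = (K'⊕opad) ∥ inner = 58 d1 5c 5c ∥ 01 87.
Outer hash (tag): sum = 88+209+92+92+1+135 = 617 → 02 69.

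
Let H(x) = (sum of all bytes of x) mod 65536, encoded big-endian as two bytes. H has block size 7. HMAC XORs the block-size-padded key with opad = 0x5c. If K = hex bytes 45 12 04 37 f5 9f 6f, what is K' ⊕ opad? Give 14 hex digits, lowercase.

194e586ba9c333

Key hex bytes 45 12 04 37 f5 9f 6f is exactly B = 7 bytes: K' = 45 12 04 37 f5 9f 6f.
XOR each byte with 0x5c: 45⊕5c=19, 12⊕5c=4e, 04⊕5c=58, 37⊕5c=6b, f5⊕5c=a9, 9f⊕5c=c3, 6f⊕5c=33.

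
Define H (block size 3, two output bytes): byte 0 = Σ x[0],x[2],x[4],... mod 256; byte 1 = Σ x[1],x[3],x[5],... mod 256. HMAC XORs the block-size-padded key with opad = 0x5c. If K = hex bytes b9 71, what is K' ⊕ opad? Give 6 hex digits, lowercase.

Key hex bytes b9 71 is 2 bytes ≤ B = 3; zero-pad to 3 bytes: K' = b9 71 00.
XOR each byte with 0x5c: b9⊕5c=e5, 71⊕5c=2d, 00⊕5c=5c.

e52d5c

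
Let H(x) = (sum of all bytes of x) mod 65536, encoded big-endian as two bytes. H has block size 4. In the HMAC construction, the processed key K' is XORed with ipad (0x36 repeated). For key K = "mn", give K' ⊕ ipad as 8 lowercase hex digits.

5b583636

Key "mn" = 6d 6e is 2 bytes ≤ B = 4; zero-pad to 4 bytes: K' = 6d 6e 00 00.
XOR each byte with 0x36: 6d⊕36=5b, 6e⊕36=58, 00⊕36=36, 00⊕36=36.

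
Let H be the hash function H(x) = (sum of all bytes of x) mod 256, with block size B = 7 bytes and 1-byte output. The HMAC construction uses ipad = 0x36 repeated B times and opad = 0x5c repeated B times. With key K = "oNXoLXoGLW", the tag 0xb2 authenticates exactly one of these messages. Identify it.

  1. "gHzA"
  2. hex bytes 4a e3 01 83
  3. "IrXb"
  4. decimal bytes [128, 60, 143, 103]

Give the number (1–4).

4

Key "oNXoLXoGLW" = 6f 4e 58 6f 4c 58 6f 47 4c 57 is 10 bytes > B = 7, so hash it first: H(key) = 81, then zero-pad to 7 bytes: K' = 81 00 00 00 00 00 00.
K' ⊕ ipad = b7 36 36 36 36 36 36; K' ⊕ opad = dd 5c 5c 5c 5c 5c 5c.
m1: inner = H(b7 36 36 36 36 36 36 67 48 7a 41) = 65; tag = H(dd 5c 5c 5c 5c 5c 5c 65) = 6a
m2: inner = H(b7 36 36 36 36 36 36 4a e3 01 83) = ac; tag = H(dd 5c 5c 5c 5c 5c 5c ac) = b1
m3: inner = H(b7 36 36 36 36 36 36 49 72 58 62) = 70; tag = H(dd 5c 5c 5c 5c 5c 5c 70) = 75
m4: inner = H(b7 36 36 36 36 36 36 80 3c 8f 67) = ad; tag = H(dd 5c 5c 5c 5c 5c 5c ad) = b2 ← matches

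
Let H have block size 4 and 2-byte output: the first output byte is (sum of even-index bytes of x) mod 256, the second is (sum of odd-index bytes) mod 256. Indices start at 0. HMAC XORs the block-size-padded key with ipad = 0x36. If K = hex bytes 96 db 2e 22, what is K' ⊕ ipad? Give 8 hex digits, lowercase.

a0ed1814

Key hex bytes 96 db 2e 22 is exactly B = 4 bytes: K' = 96 db 2e 22.
XOR each byte with 0x36: 96⊕36=a0, db⊕36=ed, 2e⊕36=18, 22⊕36=14.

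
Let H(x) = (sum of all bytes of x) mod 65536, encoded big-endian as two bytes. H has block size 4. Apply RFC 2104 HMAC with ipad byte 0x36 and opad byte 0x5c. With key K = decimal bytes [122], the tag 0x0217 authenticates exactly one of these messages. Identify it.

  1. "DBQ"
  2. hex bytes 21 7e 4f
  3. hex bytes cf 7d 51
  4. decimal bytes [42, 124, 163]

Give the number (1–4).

Key decimal bytes [122] = 7a is 1 byte ≤ B = 4; zero-pad to 4 bytes: K' = 7a 00 00 00.
K' ⊕ ipad = 4c 36 36 36; K' ⊕ opad = 26 5c 5c 5c.
m1: inner = H(4c 36 36 36 44 42 51) = 01 c5; tag = H(26 5c 5c 5c 01 c5) = 0200
m2: inner = H(4c 36 36 36 21 7e 4f) = 01 dc; tag = H(26 5c 5c 5c 01 dc) = 0217 ← matches
m3: inner = H(4c 36 36 36 cf 7d 51) = 02 8b; tag = H(26 5c 5c 5c 02 8b) = 01c7
m4: inner = H(4c 36 36 36 2a 7c a3) = 02 37; tag = H(26 5c 5c 5c 02 37) = 0173

2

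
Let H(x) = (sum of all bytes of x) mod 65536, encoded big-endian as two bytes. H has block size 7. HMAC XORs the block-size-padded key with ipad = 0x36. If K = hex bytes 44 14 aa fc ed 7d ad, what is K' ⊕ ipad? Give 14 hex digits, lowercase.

72229ccadb4b9b

Key hex bytes 44 14 aa fc ed 7d ad is exactly B = 7 bytes: K' = 44 14 aa fc ed 7d ad.
XOR each byte with 0x36: 44⊕36=72, 14⊕36=22, aa⊕36=9c, fc⊕36=ca, ed⊕36=db, 7d⊕36=4b, ad⊕36=9b.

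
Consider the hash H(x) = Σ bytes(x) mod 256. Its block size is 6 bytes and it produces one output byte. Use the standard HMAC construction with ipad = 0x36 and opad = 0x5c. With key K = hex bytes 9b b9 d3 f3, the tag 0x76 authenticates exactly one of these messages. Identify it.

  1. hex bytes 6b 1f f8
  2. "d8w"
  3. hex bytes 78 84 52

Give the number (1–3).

1

Key hex bytes 9b b9 d3 f3 is 4 bytes ≤ B = 6; zero-pad to 6 bytes: K' = 9b b9 d3 f3 00 00.
K' ⊕ ipad = ad 8f e5 c5 36 36; K' ⊕ opad = c7 e5 8f af 5c 5c.
m1: inner = H(ad 8f e5 c5 36 36 6b 1f f8) = d4; tag = H(c7 e5 8f af 5c 5c d4) = 76 ← matches
m2: inner = H(ad 8f e5 c5 36 36 64 38 77) = 65; tag = H(c7 e5 8f af 5c 5c 65) = 07
m3: inner = H(ad 8f e5 c5 36 36 78 84 52) = a0; tag = H(c7 e5 8f af 5c 5c a0) = 42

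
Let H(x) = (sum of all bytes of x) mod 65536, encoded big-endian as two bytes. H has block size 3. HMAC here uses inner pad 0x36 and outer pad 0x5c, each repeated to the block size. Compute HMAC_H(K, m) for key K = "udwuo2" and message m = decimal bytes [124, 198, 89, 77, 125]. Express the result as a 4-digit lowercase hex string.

Key "udwuo2" = 75 64 77 75 6f 32 is 6 bytes > B = 3, so hash it first: H(key) = 02 66, then zero-pad to 3 bytes: K' = 02 66 00.
K' ⊕ ipad = 34 50 36.  K' ⊕ opad = 5e 3a 5c.
Inner input = (K'⊕ipad) ∥ m = 34 50 36 ∥ 7c c6 59 4d 7d.
Inner hash: sum = 52+80+54+124+198+89+77+125 = 799 → 03 1f.
Outer input = (K'⊕opad) ∥ inner = 5e 3a 5c ∥ 03 1f.
Outer hash (tag): sum = 94+58+92+3+31 = 278 → 01 16.

0116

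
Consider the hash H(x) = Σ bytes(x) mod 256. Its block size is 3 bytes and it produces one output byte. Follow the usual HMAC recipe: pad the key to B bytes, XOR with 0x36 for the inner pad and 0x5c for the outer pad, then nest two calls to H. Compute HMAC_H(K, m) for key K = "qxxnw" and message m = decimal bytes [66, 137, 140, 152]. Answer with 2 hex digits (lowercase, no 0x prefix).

Key "qxxnw" = 71 78 78 6e 77 is 5 bytes > B = 3, so hash it first: H(key) = 46, then zero-pad to 3 bytes: K' = 46 00 00.
K' ⊕ ipad = 70 36 36.  K' ⊕ opad = 1a 5c 5c.
Inner input = (K'⊕ipad) ∥ m = 70 36 36 ∥ 42 89 8c 98.
Inner hash: sum = 112+54+54+66+137+140+152 = 715; mod 256 = 203 → cb.
Outer input = (K'⊕opad) ∥ inner = 1a 5c 5c ∥ cb.
Outer hash (tag): sum = 26+92+92+203 = 413; mod 256 = 157 → 9d.

9d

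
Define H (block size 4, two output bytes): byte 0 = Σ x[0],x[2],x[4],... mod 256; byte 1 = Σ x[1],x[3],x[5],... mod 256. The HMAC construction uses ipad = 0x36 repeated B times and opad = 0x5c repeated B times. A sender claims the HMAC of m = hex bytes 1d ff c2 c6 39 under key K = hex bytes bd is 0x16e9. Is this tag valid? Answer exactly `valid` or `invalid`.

Key hex bytes bd is 1 byte ≤ B = 4; zero-pad to 4 bytes: K' = bd 00 00 00.
K' ⊕ ipad = 8b 36 36 36; K' ⊕ opad = e1 5c 5c 5c.
Inner hash: even-index sum = 473 mod 256 = 217; odd-index sum = 561 mod 256 = 49 → d9 31.
Outer hash (recomputed tag): even-index sum = 534 mod 256 = 22; odd-index sum = 233 mod 256 = 233 → 16 e9.
Recomputed tag = 16e9; claimed = 16e9 → match.

valid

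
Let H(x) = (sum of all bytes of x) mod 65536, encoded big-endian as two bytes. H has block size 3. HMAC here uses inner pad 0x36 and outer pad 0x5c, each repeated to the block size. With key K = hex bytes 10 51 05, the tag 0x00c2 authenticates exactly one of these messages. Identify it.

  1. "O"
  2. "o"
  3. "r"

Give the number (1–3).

Key hex bytes 10 51 05 is exactly B = 3 bytes: K' = 10 51 05.
K' ⊕ ipad = 26 67 33; K' ⊕ opad = 4c 0d 59.
m1: inner = H(26 67 33 4f) = 01 0f; tag = H(4c 0d 59 01 0f) = 00c2 ← matches
m2: inner = H(26 67 33 6f) = 01 2f; tag = H(4c 0d 59 01 2f) = 00e2
m3: inner = H(26 67 33 72) = 01 32; tag = H(4c 0d 59 01 32) = 00e5

1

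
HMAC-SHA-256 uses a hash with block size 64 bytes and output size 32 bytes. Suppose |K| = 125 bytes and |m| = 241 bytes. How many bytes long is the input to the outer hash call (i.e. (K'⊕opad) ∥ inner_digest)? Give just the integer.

Key is 125 > 64 bytes, so it is hashed to 32 bytes then zero-padded to 64: |K'| = 64.
Outer input = (K'⊕opad) ∥ H(inner) → 64 + 32 = 96 bytes.

96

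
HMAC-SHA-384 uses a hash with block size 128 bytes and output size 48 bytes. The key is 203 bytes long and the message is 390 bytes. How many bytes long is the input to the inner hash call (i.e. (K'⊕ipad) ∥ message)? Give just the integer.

518

Key is 203 > 128 bytes, so it is hashed to 48 bytes then zero-padded to 128: |K'| = 128.
Inner input = (K'⊕ipad) ∥ m → 128 + 390 = 518 bytes.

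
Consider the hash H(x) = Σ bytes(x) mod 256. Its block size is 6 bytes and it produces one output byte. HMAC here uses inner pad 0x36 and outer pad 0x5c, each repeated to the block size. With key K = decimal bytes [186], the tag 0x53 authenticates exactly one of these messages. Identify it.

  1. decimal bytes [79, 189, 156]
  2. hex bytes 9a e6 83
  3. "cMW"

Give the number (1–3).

Key decimal bytes [186] = ba is 1 byte ≤ B = 6; zero-pad to 6 bytes: K' = ba 00 00 00 00 00.
K' ⊕ ipad = 8c 36 36 36 36 36; K' ⊕ opad = e6 5c 5c 5c 5c 5c.
m1: inner = H(8c 36 36 36 36 36 4f bd 9c) = 42; tag = H(e6 5c 5c 5c 5c 5c 42) = f4
m2: inner = H(8c 36 36 36 36 36 9a e6 83) = 9d; tag = H(e6 5c 5c 5c 5c 5c 9d) = 4f
m3: inner = H(8c 36 36 36 36 36 63 4d 57) = a1; tag = H(e6 5c 5c 5c 5c 5c a1) = 53 ← matches

3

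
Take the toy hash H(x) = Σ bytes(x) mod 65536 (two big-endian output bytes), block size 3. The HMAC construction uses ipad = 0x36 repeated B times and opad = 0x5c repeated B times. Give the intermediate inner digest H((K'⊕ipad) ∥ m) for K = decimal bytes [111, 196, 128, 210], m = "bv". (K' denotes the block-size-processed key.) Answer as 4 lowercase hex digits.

01f5

Key decimal bytes [111, 196, 128, 210] = 6f c4 80 d2 is 4 bytes > B = 3, so hash it first: H(key) = 02 85, then zero-pad to 3 bytes: K' = 02 85 00.
K' ⊕ ipad = 34 b3 36.
Inner input = 34 b3 36 ∥ 62 76.
Inner hash: sum = 52+179+54+98+118 = 501 → 01 f5.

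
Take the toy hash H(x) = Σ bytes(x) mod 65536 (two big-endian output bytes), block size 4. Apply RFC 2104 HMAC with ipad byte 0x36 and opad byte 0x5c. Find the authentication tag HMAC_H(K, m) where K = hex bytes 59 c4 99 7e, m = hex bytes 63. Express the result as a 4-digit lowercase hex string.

Key hex bytes 59 c4 99 7e is exactly B = 4 bytes: K' = 59 c4 99 7e.
K' ⊕ ipad = 6f f2 af 48.  K' ⊕ opad = 05 98 c5 22.
Inner input = (K'⊕ipad) ∥ m = 6f f2 af 48 ∥ 63.
Inner hash: sum = 111+242+175+72+99 = 699 → 02 bb.
Outer input = (K'⊕opad) ∥ inner = 05 98 c5 22 ∥ 02 bb.
Outer hash (tag): sum = 5+152+197+34+2+187 = 577 → 02 41.

0241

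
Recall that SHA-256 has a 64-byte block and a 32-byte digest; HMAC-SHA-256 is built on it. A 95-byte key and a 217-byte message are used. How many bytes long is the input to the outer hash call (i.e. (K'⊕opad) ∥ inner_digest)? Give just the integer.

Key is 95 > 64 bytes, so it is hashed to 32 bytes then zero-padded to 64: |K'| = 64.
Outer input = (K'⊕opad) ∥ H(inner) → 64 + 32 = 96 bytes.

96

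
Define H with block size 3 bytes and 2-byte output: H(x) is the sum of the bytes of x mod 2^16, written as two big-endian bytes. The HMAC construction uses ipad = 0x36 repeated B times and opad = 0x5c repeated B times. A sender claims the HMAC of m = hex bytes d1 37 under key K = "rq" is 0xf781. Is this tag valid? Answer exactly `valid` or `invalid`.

Key "rq" = 72 71 is 2 bytes ≤ B = 3; zero-pad to 3 bytes: K' = 72 71 00.
K' ⊕ ipad = 44 47 36; K' ⊕ opad = 2e 2d 5c.
Inner hash: sum = 68+71+54+209+55 = 457 → 01 c9.
Outer hash (recomputed tag): sum = 46+45+92+1+201 = 385 → 01 81.
Recomputed tag = 0181; claimed = f781 → mismatch.

invalid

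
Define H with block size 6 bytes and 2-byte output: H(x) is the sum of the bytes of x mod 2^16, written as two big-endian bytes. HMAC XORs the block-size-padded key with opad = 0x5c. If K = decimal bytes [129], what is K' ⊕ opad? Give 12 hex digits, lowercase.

dd5c5c5c5c5c

Key decimal bytes [129] = 81 is 1 byte ≤ B = 6; zero-pad to 6 bytes: K' = 81 00 00 00 00 00.
XOR each byte with 0x5c: 81⊕5c=dd, 00⊕5c=5c, 00⊕5c=5c, 00⊕5c=5c, 00⊕5c=5c, 00⊕5c=5c.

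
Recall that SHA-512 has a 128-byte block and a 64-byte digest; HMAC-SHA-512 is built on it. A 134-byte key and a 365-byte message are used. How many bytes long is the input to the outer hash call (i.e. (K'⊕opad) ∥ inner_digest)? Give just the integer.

Key is 134 > 128 bytes, so it is hashed to 64 bytes then zero-padded to 128: |K'| = 128.
Outer input = (K'⊕opad) ∥ H(inner) → 128 + 64 = 192 bytes.

192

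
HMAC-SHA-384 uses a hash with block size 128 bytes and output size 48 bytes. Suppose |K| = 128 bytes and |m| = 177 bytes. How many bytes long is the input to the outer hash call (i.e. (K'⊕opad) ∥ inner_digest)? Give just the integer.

Key is 128 ≤ 128 bytes, zero-padded: |K'| = 128.
Outer input = (K'⊕opad) ∥ H(inner) → 128 + 48 = 176 bytes.

176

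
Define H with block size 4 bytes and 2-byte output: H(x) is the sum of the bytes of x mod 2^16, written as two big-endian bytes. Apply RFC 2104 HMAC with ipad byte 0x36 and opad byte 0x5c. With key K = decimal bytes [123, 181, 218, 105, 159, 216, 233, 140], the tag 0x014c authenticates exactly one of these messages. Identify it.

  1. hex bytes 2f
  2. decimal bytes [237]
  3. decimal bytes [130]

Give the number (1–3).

Key decimal bytes [123, 181, 218, 105, 159, 216, 233, 140] = 7b b5 da 69 9f d8 e9 8c is 8 bytes > B = 4, so hash it first: H(key) = 05 5f, then zero-pad to 4 bytes: K' = 05 5f 00 00.
K' ⊕ ipad = 33 69 36 36; K' ⊕ opad = 59 03 5c 5c.
m1: inner = H(33 69 36 36 2f) = 01 37; tag = H(59 03 5c 5c 01 37) = 014c ← matches
m2: inner = H(33 69 36 36 ed) = 01 f5; tag = H(59 03 5c 5c 01 f5) = 020a
m3: inner = H(33 69 36 36 82) = 01 8a; tag = H(59 03 5c 5c 01 8a) = 019f

1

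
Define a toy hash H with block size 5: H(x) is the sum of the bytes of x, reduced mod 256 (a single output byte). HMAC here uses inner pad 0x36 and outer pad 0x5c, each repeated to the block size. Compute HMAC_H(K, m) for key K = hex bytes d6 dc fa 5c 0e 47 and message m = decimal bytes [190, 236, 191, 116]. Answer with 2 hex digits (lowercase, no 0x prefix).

Key hex bytes d6 dc fa 5c 0e 47 is 6 bytes > B = 5, so hash it first: H(key) = 5d, then zero-pad to 5 bytes: K' = 5d 00 00 00 00.
K' ⊕ ipad = 6b 36 36 36 36.  K' ⊕ opad = 01 5c 5c 5c 5c.
Inner input = (K'⊕ipad) ∥ m = 6b 36 36 36 36 ∥ be ec bf 74.
Inner hash: sum = 107+54+54+54+54+190+236+191+116 = 1056; mod 256 = 32 → 20.
Outer input = (K'⊕opad) ∥ inner = 01 5c 5c 5c 5c ∥ 20.
Outer hash (tag): sum = 1+92+92+92+92+32 = 401; mod 256 = 145 → 91.

91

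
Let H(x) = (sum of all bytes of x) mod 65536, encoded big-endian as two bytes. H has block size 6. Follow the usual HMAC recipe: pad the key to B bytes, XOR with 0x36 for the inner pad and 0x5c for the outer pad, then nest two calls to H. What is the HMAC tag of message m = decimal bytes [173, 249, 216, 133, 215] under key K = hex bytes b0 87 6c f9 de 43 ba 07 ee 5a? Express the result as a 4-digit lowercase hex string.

Key hex bytes b0 87 6c f9 de 43 ba 07 ee 5a is 10 bytes > B = 6, so hash it first: H(key) = 05 c6, then zero-pad to 6 bytes: K' = 05 c6 00 00 00 00.
K' ⊕ ipad = 33 f0 36 36 36 36.  K' ⊕ opad = 59 9a 5c 5c 5c 5c.
Inner input = (K'⊕ipad) ∥ m = 33 f0 36 36 36 36 ∥ ad f9 d8 85 d7.
Inner hash: sum = 51+240+54+54+54+54+173+249+216+133+215 = 1493 → 05 d5.
Outer input = (K'⊕opad) ∥ inner = 59 9a 5c 5c 5c 5c ∥ 05 d5.
Outer hash (tag): sum = 89+154+92+92+92+92+5+213 = 829 → 03 3d.

033d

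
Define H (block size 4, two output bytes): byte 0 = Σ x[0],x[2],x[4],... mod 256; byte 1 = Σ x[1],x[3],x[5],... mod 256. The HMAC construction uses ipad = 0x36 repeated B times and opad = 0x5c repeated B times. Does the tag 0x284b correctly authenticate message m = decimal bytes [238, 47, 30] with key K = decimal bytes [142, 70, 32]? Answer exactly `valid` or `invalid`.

valid

Key decimal bytes [142, 70, 32] = 8e 46 20 is 3 bytes ≤ B = 4; zero-pad to 4 bytes: K' = 8e 46 20 00.
K' ⊕ ipad = b8 70 16 36; K' ⊕ opad = d2 1a 7c 5c.
Inner hash: even-index sum = 474 mod 256 = 218; odd-index sum = 213 mod 256 = 213 → da d5.
Outer hash (recomputed tag): even-index sum = 552 mod 256 = 40; odd-index sum = 331 mod 256 = 75 → 28 4b.
Recomputed tag = 284b; claimed = 284b → match.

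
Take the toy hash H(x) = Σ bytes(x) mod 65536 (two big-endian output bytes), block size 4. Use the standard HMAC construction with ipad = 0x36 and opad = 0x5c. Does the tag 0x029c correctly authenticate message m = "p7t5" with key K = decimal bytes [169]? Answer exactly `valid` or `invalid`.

Key decimal bytes [169] = a9 is 1 byte ≤ B = 4; zero-pad to 4 bytes: K' = a9 00 00 00.
K' ⊕ ipad = 9f 36 36 36; K' ⊕ opad = f5 5c 5c 5c.
Inner hash: sum = 159+54+54+54+112+55+116+53 = 657 → 02 91.
Outer hash (recomputed tag): sum = 245+92+92+92+2+145 = 668 → 02 9c.
Recomputed tag = 029c; claimed = 029c → match.

valid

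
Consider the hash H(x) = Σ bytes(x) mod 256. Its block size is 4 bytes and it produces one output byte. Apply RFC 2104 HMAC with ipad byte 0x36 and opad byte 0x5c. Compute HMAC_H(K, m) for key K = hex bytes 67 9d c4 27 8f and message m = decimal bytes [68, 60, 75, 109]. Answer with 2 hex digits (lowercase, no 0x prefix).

Key hex bytes 67 9d c4 27 8f is 5 bytes > B = 4, so hash it first: H(key) = 7e, then zero-pad to 4 bytes: K' = 7e 00 00 00.
K' ⊕ ipad = 48 36 36 36.  K' ⊕ opad = 22 5c 5c 5c.
Inner input = (K'⊕ipad) ∥ m = 48 36 36 36 ∥ 44 3c 4b 6d.
Inner hash: sum = 72+54+54+54+68+60+75+109 = 546; mod 256 = 34 → 22.
Outer input = (K'⊕opad) ∥ inner = 22 5c 5c 5c ∥ 22.
Outer hash (tag): sum = 34+92+92+92+34 = 344; mod 256 = 88 → 58.

58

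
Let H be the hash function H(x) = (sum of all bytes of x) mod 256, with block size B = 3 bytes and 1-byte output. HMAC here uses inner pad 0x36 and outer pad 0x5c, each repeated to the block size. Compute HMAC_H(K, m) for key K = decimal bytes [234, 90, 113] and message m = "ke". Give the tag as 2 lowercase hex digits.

48

Key decimal bytes [234, 90, 113] = ea 5a 71 is exactly B = 3 bytes: K' = ea 5a 71.
K' ⊕ ipad = dc 6c 47.  K' ⊕ opad = b6 06 2d.
Inner input = (K'⊕ipad) ∥ m = dc 6c 47 ∥ 6b 65.
Inner hash: sum = 220+108+71+107+101 = 607; mod 256 = 95 → 5f.
Outer input = (K'⊕opad) ∥ inner = b6 06 2d ∥ 5f.
Outer hash (tag): sum = 182+6+45+95 = 328; mod 256 = 72 → 48.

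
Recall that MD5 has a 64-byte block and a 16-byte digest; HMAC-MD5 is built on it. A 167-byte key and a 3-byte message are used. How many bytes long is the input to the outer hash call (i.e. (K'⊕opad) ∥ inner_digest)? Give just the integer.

Key is 167 > 64 bytes, so it is hashed to 16 bytes then zero-padded to 64: |K'| = 64.
Outer input = (K'⊕opad) ∥ H(inner) → 64 + 16 = 80 bytes.

80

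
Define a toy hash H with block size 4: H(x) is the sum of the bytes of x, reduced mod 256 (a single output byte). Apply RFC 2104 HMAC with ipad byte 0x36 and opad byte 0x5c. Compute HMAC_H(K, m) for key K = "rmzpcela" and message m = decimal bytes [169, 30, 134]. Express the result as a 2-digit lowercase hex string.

Key "rmzpcela" = 72 6d 7a 70 63 65 6c 61 is 8 bytes > B = 4, so hash it first: H(key) = 5e, then zero-pad to 4 bytes: K' = 5e 00 00 00.
K' ⊕ ipad = 68 36 36 36.  K' ⊕ opad = 02 5c 5c 5c.
Inner input = (K'⊕ipad) ∥ m = 68 36 36 36 ∥ a9 1e 86.
Inner hash: sum = 104+54+54+54+169+30+134 = 599; mod 256 = 87 → 57.
Outer input = (K'⊕opad) ∥ inner = 02 5c 5c 5c ∥ 57.
Outer hash (tag): sum = 2+92+92+92+87 = 365; mod 256 = 109 → 6d.

6d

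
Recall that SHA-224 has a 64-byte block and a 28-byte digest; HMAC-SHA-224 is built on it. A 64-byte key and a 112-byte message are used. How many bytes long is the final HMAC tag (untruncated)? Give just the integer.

The tag is one SHA-224 digest: 28 bytes.

28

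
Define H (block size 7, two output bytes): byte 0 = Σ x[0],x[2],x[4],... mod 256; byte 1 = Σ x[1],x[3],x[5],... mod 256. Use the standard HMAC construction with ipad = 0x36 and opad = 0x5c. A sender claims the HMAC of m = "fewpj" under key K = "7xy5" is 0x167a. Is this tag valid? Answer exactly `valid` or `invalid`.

Key "7xy5" = 37 78 79 35 is 4 bytes ≤ B = 7; zero-pad to 7 bytes: K' = 37 78 79 35 00 00 00.
K' ⊕ ipad = 01 4e 4f 03 36 36 36; K' ⊕ opad = 6b 24 25 69 5c 5c 5c.
Inner hash: even-index sum = 401 mod 256 = 145; odd-index sum = 462 mod 256 = 206 → 91 ce.
Outer hash (recomputed tag): even-index sum = 534 mod 256 = 22; odd-index sum = 378 mod 256 = 122 → 16 7a.
Recomputed tag = 167a; claimed = 167a → match.

valid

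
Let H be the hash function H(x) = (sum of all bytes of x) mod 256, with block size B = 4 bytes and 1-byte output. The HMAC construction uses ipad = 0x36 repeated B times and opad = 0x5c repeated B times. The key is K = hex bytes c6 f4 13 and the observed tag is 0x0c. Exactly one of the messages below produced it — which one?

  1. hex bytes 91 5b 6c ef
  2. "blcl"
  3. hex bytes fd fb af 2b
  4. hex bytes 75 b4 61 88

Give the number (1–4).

4

Key hex bytes c6 f4 13 is 3 bytes ≤ B = 4; zero-pad to 4 bytes: K' = c6 f4 13 00.
K' ⊕ ipad = f0 c2 25 36; K' ⊕ opad = 9a a8 4f 5c.
m1: inner = H(f0 c2 25 36 91 5b 6c ef) = 54; tag = H(9a a8 4f 5c 54) = 41
m2: inner = H(f0 c2 25 36 62 6c 63 6c) = aa; tag = H(9a a8 4f 5c aa) = 97
m3: inner = H(f0 c2 25 36 fd fb af 2b) = df; tag = H(9a a8 4f 5c df) = cc
m4: inner = H(f0 c2 25 36 75 b4 61 88) = 1f; tag = H(9a a8 4f 5c 1f) = 0c ← matches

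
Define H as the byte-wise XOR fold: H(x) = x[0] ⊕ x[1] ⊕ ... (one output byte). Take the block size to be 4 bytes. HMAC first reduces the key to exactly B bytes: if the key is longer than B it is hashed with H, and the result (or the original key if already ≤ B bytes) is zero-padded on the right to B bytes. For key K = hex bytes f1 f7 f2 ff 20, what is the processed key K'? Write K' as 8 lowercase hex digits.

|K| = 5 > B = 4, so first hash the key.
H(K): XOR f1⊕f7⊕f2⊕ff⊕20 = 2b.
Zero-pad H(K) = 2b to 4 bytes: K' = 2b 00 00 00.

2b000000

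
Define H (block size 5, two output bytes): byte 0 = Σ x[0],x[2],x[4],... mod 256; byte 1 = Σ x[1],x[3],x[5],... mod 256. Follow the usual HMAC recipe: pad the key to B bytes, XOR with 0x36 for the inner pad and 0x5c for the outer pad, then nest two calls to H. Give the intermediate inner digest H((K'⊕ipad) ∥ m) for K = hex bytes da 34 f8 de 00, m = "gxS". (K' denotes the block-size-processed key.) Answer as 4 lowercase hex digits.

Key hex bytes da 34 f8 de 00 is exactly B = 5 bytes: K' = da 34 f8 de 00.
K' ⊕ ipad = ec 02 ce e8 36.
Inner input = ec 02 ce e8 36 ∥ 67 78 53.
Inner hash: even-index sum = 616 mod 256 = 104; odd-index sum = 420 mod 256 = 164 → 68 a4.

68a4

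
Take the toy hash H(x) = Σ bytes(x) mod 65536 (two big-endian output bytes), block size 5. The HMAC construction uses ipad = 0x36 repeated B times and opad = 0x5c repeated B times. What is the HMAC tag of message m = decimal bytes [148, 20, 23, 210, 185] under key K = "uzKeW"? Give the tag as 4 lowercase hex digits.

00b8

Key "uzKeW" = 75 7a 4b 65 57 is exactly B = 5 bytes: K' = 75 7a 4b 65 57.
K' ⊕ ipad = 43 4c 7d 53 61.  K' ⊕ opad = 29 26 17 39 0b.
Inner input = (K'⊕ipad) ∥ m = 43 4c 7d 53 61 ∥ 94 14 17 d2 b9.
Inner hash: sum = 67+76+125+83+97+148+20+23+210+185 = 1034 → 04 0a.
Outer input = (K'⊕opad) ∥ inner = 29 26 17 39 0b ∥ 04 0a.
Outer hash (tag): sum = 41+38+23+57+11+4+10 = 184 → 00 b8.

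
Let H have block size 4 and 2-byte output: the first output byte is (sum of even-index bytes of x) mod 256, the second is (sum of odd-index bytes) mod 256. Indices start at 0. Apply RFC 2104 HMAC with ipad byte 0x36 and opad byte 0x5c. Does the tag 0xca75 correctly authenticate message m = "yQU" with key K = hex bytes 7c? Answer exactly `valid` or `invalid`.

Key hex bytes 7c is 1 byte ≤ B = 4; zero-pad to 4 bytes: K' = 7c 00 00 00.
K' ⊕ ipad = 4a 36 36 36; K' ⊕ opad = 20 5c 5c 5c.
Inner hash: even-index sum = 334 mod 256 = 78; odd-index sum = 189 mod 256 = 189 → 4e bd.
Outer hash (recomputed tag): even-index sum = 202 mod 256 = 202; odd-index sum = 373 mod 256 = 117 → ca 75.
Recomputed tag = ca75; claimed = ca75 → match.

valid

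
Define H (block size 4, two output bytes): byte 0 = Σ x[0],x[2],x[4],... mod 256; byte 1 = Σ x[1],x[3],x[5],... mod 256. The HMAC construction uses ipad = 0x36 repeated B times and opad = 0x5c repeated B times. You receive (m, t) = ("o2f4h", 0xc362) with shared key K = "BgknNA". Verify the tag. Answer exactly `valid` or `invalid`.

Key "BgknNA" = 42 67 6b 6e 4e 41 is 6 bytes > B = 4, so hash it first: H(key) = fb 16, then zero-pad to 4 bytes: K' = fb 16 00 00.
K' ⊕ ipad = cd 20 36 36; K' ⊕ opad = a7 4a 5c 5c.
Inner hash: even-index sum = 576 mod 256 = 64; odd-index sum = 188 mod 256 = 188 → 40 bc.
Outer hash (recomputed tag): even-index sum = 323 mod 256 = 67; odd-index sum = 354 mod 256 = 98 → 43 62.
Recomputed tag = 4362; claimed = c362 → mismatch.

invalid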